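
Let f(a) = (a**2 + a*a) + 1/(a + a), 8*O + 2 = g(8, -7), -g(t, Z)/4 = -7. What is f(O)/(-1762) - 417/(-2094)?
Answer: 11963399/63953552 ≈ 0.18706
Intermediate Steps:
g(t, Z) = 28 (g(t, Z) = -4*(-7) = 28)
O = 13/4 (O = -1/4 + (1/8)*28 = -1/4 + 7/2 = 13/4 ≈ 3.2500)
f(a) = 1/(2*a) + 2*a**2 (f(a) = (a**2 + a**2) + 1/(2*a) = 2*a**2 + 1/(2*a) = 1/(2*a) + 2*a**2)
f(O)/(-1762) - 417/(-2094) = ((1 + 4*(13/4)**3)/(2*(13/4)))/(-1762) - 417/(-2094) = ((1/2)*(4/13)*(1 + 4*(2197/64)))*(-1/1762) - 417*(-1/2094) = ((1/2)*(4/13)*(1 + 2197/16))*(-1/1762) + 139/698 = ((1/2)*(4/13)*(2213/16))*(-1/1762) + 139/698 = (2213/104)*(-1/1762) + 139/698 = -2213/183248 + 139/698 = 11963399/63953552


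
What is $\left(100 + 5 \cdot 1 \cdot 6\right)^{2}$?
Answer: $16900$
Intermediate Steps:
$\left(100 + 5 \cdot 1 \cdot 6\right)^{2} = \left(100 + 5 \cdot 6\right)^{2} = \left(100 + 30\right)^{2} = 130^{2} = 16900$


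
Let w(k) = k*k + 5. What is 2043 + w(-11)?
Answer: 2169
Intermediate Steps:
w(k) = 5 + k**2 (w(k) = k**2 + 5 = 5 + k**2)
2043 + w(-11) = 2043 + (5 + (-11)**2) = 2043 + (5 + 121) = 2043 + 126 = 2169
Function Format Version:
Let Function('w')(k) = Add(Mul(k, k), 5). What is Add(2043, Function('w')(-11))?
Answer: 2169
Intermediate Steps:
Function('w')(k) = Add(5, Pow(k, 2)) (Function('w')(k) = Add(Pow(k, 2), 5) = Add(5, Pow(k, 2)))
Add(2043, Function('w')(-11)) = Add(2043, Add(5, Pow(-11, 2))) = Add(2043, Add(5, 121)) = Add(2043, 126) = 2169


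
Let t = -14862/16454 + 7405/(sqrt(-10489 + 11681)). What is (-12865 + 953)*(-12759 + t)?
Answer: 1250470824288/8227 - 22052090*sqrt(298)/149 ≈ 1.4944e+8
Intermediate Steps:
t = -7431/8227 + 7405*sqrt(298)/596 (t = -14862*1/16454 + 7405/(sqrt(1192)) = -7431/8227 + 7405/((2*sqrt(298))) = -7431/8227 + 7405*(sqrt(298)/596) = -7431/8227 + 7405*sqrt(298)/596 ≈ 213.58)
(-12865 + 953)*(-12759 + t) = (-12865 + 953)*(-12759 + (-7431/8227 + 7405*sqrt(298)/596)) = -11912*(-104975724/8227 + 7405*sqrt(298)/596) = 1250470824288/8227 - 22052090*sqrt(298)/149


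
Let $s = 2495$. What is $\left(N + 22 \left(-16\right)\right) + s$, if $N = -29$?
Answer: $2114$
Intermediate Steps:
$\left(N + 22 \left(-16\right)\right) + s = \left(-29 + 22 \left(-16\right)\right) + 2495 = \left(-29 - 352\right) + 2495 = -381 + 2495 = 2114$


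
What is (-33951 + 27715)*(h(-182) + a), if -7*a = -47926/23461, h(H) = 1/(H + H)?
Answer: -3848689269/2134951 ≈ -1802.7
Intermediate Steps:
h(H) = 1/(2*H)
a = 47926/164227 (a = -(-47926)/(7*23461) = -1/7*(-47926/23461) = 47926/164227 ≈ 0.29183)
(-33951 + 27715)*(h(-182) + a) = (-33951 + 27715)*((1/2)/(-182) + 47926/164227) = -6236*((1/2)*(-1/182) + 47926/164227) = -6236*(-1/364 + 47926/164227) = -6236*2468691/8539804 = -3848689269/2134951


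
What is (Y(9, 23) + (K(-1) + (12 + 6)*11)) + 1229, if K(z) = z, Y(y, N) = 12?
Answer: 1438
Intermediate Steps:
(Y(9, 23) + (K(-1) + (12 + 6)*11)) + 1229 = (12 + (-1 + (12 + 6)*11)) + 1229 = (12 + (-1 + 18*11)) + 1229 = (12 + (-1 + 198)) + 1229 = (12 + 197) + 1229 = 209 + 1229 = 1438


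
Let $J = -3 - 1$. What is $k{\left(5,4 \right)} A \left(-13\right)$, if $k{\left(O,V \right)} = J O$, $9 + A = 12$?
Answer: $780$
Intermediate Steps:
$A = 3$ ($A = -9 + 12 = 3$)
$J = -4$ ($J = -3 - 1 = -4$)
$k{\left(O,V \right)} = - 4 O$
$k{\left(5,4 \right)} A \left(-13\right) = \left(-4\right) 5 \cdot 3 \left(-13\right) = \left(-20\right) 3 \left(-13\right) = \left(-60\right) \left(-13\right) = 780$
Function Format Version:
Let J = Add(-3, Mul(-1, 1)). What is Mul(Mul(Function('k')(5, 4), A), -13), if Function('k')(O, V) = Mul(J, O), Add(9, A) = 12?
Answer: 780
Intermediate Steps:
A = 3 (A = Add(-9, 12) = 3)
J = -4 (J = Add(-3, -1) = -4)
Function('k')(O, V) = Mul(-4, O)
Mul(Mul(Function('k')(5, 4), A), -13) = Mul(Mul(Mul(-4, 5), 3), -13) = Mul(Mul(-20, 3), -13) = Mul(-60, -13) = 780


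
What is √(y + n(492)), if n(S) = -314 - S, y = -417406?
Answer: 6*I*√11617 ≈ 646.69*I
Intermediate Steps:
√(y + n(492)) = √(-417406 + (-314 - 1*492)) = √(-417406 + (-314 - 492)) = √(-417406 - 806) = √(-418212) = 6*I*√11617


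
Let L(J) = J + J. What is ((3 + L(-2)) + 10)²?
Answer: 81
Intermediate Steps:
L(J) = 2*J
((3 + L(-2)) + 10)² = ((3 + 2*(-2)) + 10)² = ((3 - 4) + 10)² = (-1 + 10)² = 9² = 81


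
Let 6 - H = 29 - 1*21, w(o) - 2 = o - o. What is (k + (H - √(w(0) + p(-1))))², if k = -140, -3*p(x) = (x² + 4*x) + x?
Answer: (426 + √30)²/9 ≈ 20686.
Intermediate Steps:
w(o) = 2 (w(o) = 2 + (o - o) = 2 + 0 = 2)
p(x) = -5*x/3 - x²/3 (p(x) = -((x² + 4*x) + x)/3 = -(x² + 5*x)/3 = -5*x/3 - x²/3)
H = -2 (H = 6 - (29 - 1*21) = 6 - (29 - 21) = 6 - 1*8 = 6 - 8 = -2)
(k + (H - √(w(0) + p(-1))))² = (-140 + (-2 - √(2 - ⅓*(-1)*(5 - 1))))² = (-140 + (-2 - √(2 - ⅓*(-1)*4)))² = (-140 + (-2 - √(2 + 4/3)))² = (-140 + (-2 - √(10/3)))² = (-140 + (-2 - √30/3))² = (-142 - √30/3)²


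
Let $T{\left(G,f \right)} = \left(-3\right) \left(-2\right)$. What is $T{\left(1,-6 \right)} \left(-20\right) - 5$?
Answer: $-125$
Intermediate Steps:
$T{\left(G,f \right)} = 6$
$T{\left(1,-6 \right)} \left(-20\right) - 5 = 6 \left(-20\right) - 5 = -120 - 5 = -125$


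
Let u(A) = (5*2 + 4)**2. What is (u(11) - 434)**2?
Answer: 56644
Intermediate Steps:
u(A) = 196 (u(A) = (10 + 4)**2 = 14**2 = 196)
(u(11) - 434)**2 = (196 - 434)**2 = (-238)**2 = 56644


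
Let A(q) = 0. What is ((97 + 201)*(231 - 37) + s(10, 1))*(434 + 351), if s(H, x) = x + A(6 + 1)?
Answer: 45383205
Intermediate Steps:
s(H, x) = x (s(H, x) = x + 0 = x)
((97 + 201)*(231 - 37) + s(10, 1))*(434 + 351) = ((97 + 201)*(231 - 37) + 1)*(434 + 351) = (298*194 + 1)*785 = (57812 + 1)*785 = 57813*785 = 45383205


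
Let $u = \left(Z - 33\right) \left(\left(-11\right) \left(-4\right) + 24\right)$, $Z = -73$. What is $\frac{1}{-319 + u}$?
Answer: $- \frac{1}{7527} \approx -0.00013286$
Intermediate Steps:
$u = -7208$ ($u = \left(-73 - 33\right) \left(\left(-11\right) \left(-4\right) + 24\right) = - 106 \left(44 + 24\right) = \left(-106\right) 68 = -7208$)
$\frac{1}{-319 + u} = \frac{1}{-319 - 7208} = \frac{1}{-7527} = - \frac{1}{7527}$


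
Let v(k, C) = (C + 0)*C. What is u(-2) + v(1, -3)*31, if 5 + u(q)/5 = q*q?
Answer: 274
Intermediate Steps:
v(k, C) = C**2 (v(k, C) = C*C = C**2)
u(q) = -25 + 5*q**2 (u(q) = -25 + 5*(q*q) = -25 + 5*q**2)
u(-2) + v(1, -3)*31 = (-25 + 5*(-2)**2) + (-3)**2*31 = (-25 + 5*4) + 9*31 = (-25 + 20) + 279 = -5 + 279 = 274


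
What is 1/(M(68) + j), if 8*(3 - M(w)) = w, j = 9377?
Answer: 2/18743 ≈ 0.00010671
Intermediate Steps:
M(w) = 3 - w/8
1/(M(68) + j) = 1/((3 - ⅛*68) + 9377) = 1/((3 - 17/2) + 9377) = 1/(-11/2 + 9377) = 1/(18743/2) = 2/18743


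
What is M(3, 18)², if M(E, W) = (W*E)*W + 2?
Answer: 948676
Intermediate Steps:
M(E, W) = 2 + E*W² (M(E, W) = (E*W)*W + 2 = E*W² + 2 = 2 + E*W²)
M(3, 18)² = (2 + 3*18²)² = (2 + 3*324)² = (2 + 972)² = 974² = 948676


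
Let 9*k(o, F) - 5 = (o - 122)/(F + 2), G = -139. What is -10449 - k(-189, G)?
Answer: -4294871/411 ≈ -10450.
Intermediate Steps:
k(o, F) = 5/9 + (-122 + o)/(9*(2 + F)) (k(o, F) = 5/9 + ((o - 122)/(F + 2))/9 = 5/9 + ((-122 + o)/(2 + F))/9 = 5/9 + (-122 + o)/(9*(2 + F)))
-10449 - k(-189, G) = -10449 - (-112 - 189 + 5*(-139))/(9*(2 - 139)) = -10449 - (-112 - 189 - 695)/(9*(-137)) = -10449 - (-1)*(-996)/(9*137) = -10449 - 1*332/411 = -10449 - 332/411 = -4294871/411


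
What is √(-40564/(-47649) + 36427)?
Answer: 11*√683527144503/47649 ≈ 190.86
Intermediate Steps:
√(-40564/(-47649) + 36427) = √(-40564*(-1/47649) + 36427) = √(40564/47649 + 36427) = √(1735750687/47649) = 11*√683527144503/47649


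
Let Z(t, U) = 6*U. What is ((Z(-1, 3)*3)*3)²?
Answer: 26244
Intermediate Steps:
((Z(-1, 3)*3)*3)² = (((6*3)*3)*3)² = ((18*3)*3)² = (54*3)² = 162² = 26244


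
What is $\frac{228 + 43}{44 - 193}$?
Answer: $- \frac{271}{149} \approx -1.8188$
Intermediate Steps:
$\frac{228 + 43}{44 - 193} = \frac{271}{-149} = 271 \left(- \frac{1}{149}\right) = - \frac{271}{149}$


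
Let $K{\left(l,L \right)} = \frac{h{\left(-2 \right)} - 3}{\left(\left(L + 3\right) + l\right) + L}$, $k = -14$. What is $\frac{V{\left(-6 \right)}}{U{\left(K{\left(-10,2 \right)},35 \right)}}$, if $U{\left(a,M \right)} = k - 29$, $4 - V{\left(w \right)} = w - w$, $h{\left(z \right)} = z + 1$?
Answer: $- \frac{4}{43} \approx -0.093023$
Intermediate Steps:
$h{\left(z \right)} = 1 + z$
$V{\left(w \right)} = 4$ ($V{\left(w \right)} = 4 - \left(w - w\right) = 4 - 0 = 4 + 0 = 4$)
$K{\left(l,L \right)} = - \frac{4}{3 + l + 2 L}$ ($K{\left(l,L \right)} = \frac{\left(1 - 2\right) - 3}{\left(\left(L + 3\right) + l\right) + L} = \frac{-1 - 3}{\left(\left(3 + L\right) + l\right) + L} = - \frac{4}{\left(3 + L + l\right) + L} = - \frac{4}{3 + l + 2 L}$)
$U{\left(a,M \right)} = -43$ ($U{\left(a,M \right)} = -14 - 29 = -43$)
$\frac{V{\left(-6 \right)}}{U{\left(K{\left(-10,2 \right)},35 \right)}} = \frac{4}{-43} = 4 \left(- \frac{1}{43}\right) = - \frac{4}{43}$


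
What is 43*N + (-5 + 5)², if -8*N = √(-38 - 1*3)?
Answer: -43*I*√41/8 ≈ -34.417*I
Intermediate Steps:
N = -I*√41/8 (N = -√(-38 - 1*3)/8 = -√(-38 - 3)/8 = -I*√41/8 ≈ -0.80039*I)
43*N + (-5 + 5)² = 43*(-I*√41/8) + (-5 + 5)² = -43*I*√41/8 + 0² = -43*I*√41/8 + 0 = -43*I*√41/8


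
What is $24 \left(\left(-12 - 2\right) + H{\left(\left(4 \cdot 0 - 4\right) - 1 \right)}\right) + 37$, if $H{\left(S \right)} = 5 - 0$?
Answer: $-179$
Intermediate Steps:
$H{\left(S \right)} = 5$ ($H{\left(S \right)} = 5 + 0 = 5$)
$24 \left(\left(-12 - 2\right) + H{\left(\left(4 \cdot 0 - 4\right) - 1 \right)}\right) + 37 = 24 \left(\left(-12 - 2\right) + 5\right) + 37 = 24 \left(-14 + 5\right) + 37 = 24 \left(-9\right) + 37 = -216 + 37 = -179$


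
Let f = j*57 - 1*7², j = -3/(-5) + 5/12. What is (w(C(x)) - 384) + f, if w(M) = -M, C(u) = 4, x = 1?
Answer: -7581/20 ≈ -379.05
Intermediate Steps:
j = 61/60 (j = -3*(-⅕) + 5*(1/12) = ⅗ + 5/12 = 61/60 ≈ 1.0167)
f = 179/20 (f = (61/60)*57 - 1*7² = 1159/20 - 1*49 = 1159/20 - 49 = 179/20 ≈ 8.9500)
(w(C(x)) - 384) + f = (-1*4 - 384) + 179/20 = (-4 - 384) + 179/20 = -388 + 179/20 = -7581/20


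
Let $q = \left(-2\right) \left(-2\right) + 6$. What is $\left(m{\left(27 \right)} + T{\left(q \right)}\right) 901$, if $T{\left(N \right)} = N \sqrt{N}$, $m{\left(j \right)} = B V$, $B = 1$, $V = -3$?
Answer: $-2703 + 9010 \sqrt{10} \approx 25789.0$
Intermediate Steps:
$q = 10$ ($q = 4 + 6 = 10$)
$m{\left(j \right)} = -3$ ($m{\left(j \right)} = 1 \left(-3\right) = -3$)
$T{\left(N \right)} = N^{\frac{3}{2}}$
$\left(m{\left(27 \right)} + T{\left(q \right)}\right) 901 = \left(-3 + 10^{\frac{3}{2}}\right) 901 = \left(-3 + 10 \sqrt{10}\right) 901 = -2703 + 9010 \sqrt{10}$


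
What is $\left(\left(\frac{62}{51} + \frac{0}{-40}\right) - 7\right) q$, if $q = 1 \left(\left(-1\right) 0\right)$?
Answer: $0$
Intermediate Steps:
$q = 0$ ($q = 1 \cdot 0 = 0$)
$\left(\left(\frac{62}{51} + \frac{0}{-40}\right) - 7\right) q = \left(\left(\frac{62}{51} + \frac{0}{-40}\right) - 7\right) 0 = \left(\left(62 \cdot \frac{1}{51} + 0 \left(- \frac{1}{40}\right)\right) - 7\right) 0 = \left(\left(\frac{62}{51} + 0\right) - 7\right) 0 = \left(\frac{62}{51} - 7\right) 0 = \left(- \frac{295}{51}\right) 0 = 0$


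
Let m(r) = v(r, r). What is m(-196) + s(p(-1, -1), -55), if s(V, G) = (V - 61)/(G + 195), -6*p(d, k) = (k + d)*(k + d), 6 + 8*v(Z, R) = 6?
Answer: -37/84 ≈ -0.44048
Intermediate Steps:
v(Z, R) = 0 (v(Z, R) = -¾ + (⅛)*6 = -¾ + ¾ = 0)
p(d, k) = -(d + k)²/6 (p(d, k) = -(k + d)*(k + d)/6 = -(d + k)*(d + k)/6 = -(d + k)²/6)
s(V, G) = (-61 + V)/(195 + G)
m(r) = 0
m(-196) + s(p(-1, -1), -55) = 0 + (-61 - (-1 - 1)²/6)/(195 - 55) = 0 + (-61 - ⅙*(-2)²)/140 = 0 + (-61 - ⅙*4)/140 = 0 + (-61 - ⅔)/140 = 0 + (1/140)*(-185/3) = 0 - 37/84 = -37/84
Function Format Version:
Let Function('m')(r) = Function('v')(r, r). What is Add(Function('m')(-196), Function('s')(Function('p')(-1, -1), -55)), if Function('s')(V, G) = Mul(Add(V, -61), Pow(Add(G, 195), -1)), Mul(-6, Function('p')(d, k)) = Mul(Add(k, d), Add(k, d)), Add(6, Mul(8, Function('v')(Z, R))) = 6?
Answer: Rational(-37, 84) ≈ -0.44048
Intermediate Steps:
Function('v')(Z, R) = 0 (Function('v')(Z, R) = Add(Rational(-3, 4), Mul(Rational(1, 8), 6)) = Add(Rational(-3, 4), Rational(3, 4)) = 0)
Function('p')(d, k) = Mul(Rational(-1, 6), Pow(Add(d, k), 2)) (Function('p')(d, k) = Mul(Rational(-1, 6), Mul(Add(k, d), Add(k, d))) = Mul(Rational(-1, 6), Mul(Add(d, k), Add(d, k))) = Mul(Rational(-1, 6), Pow(Add(d, k), 2)))
Function('s')(V, G) = Mul(Pow(Add(195, G), -1), Add(-61, V)) (Function('s')(V, G) = Mul(Add(-61, V), Pow(Add(195, G), -1)) = Mul(Pow(Add(195, G), -1), Add(-61, V)))
Function('m')(r) = 0
Add(Function('m')(-196), Function('s')(Function('p')(-1, -1), -55)) = Add(0, Mul(Pow(Add(195, -55), -1), Add(-61, Mul(Rational(-1, 6), Pow(Add(-1, -1), 2))))) = Add(0, Mul(Pow(140, -1), Add(-61, Mul(Rational(-1, 6), Pow(-2, 2))))) = Add(0, Mul(Rational(1, 140), Add(-61, Mul(Rational(-1, 6), 4)))) = Add(0, Mul(Rational(1, 140), Add(-61, Rational(-2, 3)))) = Add(0, Mul(Rational(1, 140), Rational(-185, 3))) = Add(0, Rational(-37, 84)) = Rational(-37, 84)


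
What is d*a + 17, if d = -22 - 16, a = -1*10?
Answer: 397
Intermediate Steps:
a = -10
d = -38
d*a + 17 = -38*(-10) + 17 = 380 + 17 = 397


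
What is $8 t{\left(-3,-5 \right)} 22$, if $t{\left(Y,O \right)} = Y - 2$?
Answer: $-880$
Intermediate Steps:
$t{\left(Y,O \right)} = -2 + Y$ ($t{\left(Y,O \right)} = Y - 2 = -2 + Y$)
$8 t{\left(-3,-5 \right)} 22 = 8 \left(-2 - 3\right) 22 = 8 \left(-5\right) 22 = \left(-40\right) 22 = -880$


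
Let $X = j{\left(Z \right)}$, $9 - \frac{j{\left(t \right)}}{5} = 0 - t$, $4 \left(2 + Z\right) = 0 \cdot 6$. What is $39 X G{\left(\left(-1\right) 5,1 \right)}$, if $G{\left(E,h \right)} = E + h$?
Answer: $-5460$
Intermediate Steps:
$Z = -2$ ($Z = -2 + \frac{0 \cdot 6}{4} = -2 + \frac{1}{4} \cdot 0 = -2 + 0 = -2$)
$j{\left(t \right)} = 45 + 5 t$ ($j{\left(t \right)} = 45 - 5 \left(0 - t\right) = 45 - 5 \left(- t\right) = 45 + 5 t$)
$X = 35$ ($X = 45 + 5 \left(-2\right) = 45 - 10 = 35$)
$39 X G{\left(\left(-1\right) 5,1 \right)} = 39 \cdot 35 \left(\left(-1\right) 5 + 1\right) = 1365 \left(-5 + 1\right) = 1365 \left(-4\right) = -5460$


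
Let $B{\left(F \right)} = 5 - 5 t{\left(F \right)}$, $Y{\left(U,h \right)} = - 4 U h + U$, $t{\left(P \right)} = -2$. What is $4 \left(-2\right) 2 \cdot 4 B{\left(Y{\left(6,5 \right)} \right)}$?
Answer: $-960$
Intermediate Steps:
$Y{\left(U,h \right)} = U - 4 U h$ ($Y{\left(U,h \right)} = - 4 U h + U = U - 4 U h$)
$B{\left(F \right)} = 15$ ($B{\left(F \right)} = 5 - -10 = 5 + 10 = 15$)
$4 \left(-2\right) 2 \cdot 4 B{\left(Y{\left(6,5 \right)} \right)} = 4 \left(-2\right) 2 \cdot 4 \cdot 15 = 4 \left(\left(-4\right) 4\right) 15 = 4 \left(-16\right) 15 = \left(-64\right) 15 = -960$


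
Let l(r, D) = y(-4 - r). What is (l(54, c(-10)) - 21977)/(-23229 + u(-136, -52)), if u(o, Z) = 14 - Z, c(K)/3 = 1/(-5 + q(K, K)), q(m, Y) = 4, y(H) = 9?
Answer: 21968/23163 ≈ 0.94841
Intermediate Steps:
c(K) = -3 (c(K) = 3/(-5 + 4) = 3/(-1) = 3*(-1) = -3)
l(r, D) = 9
(l(54, c(-10)) - 21977)/(-23229 + u(-136, -52)) = (9 - 21977)/(-23229 + (14 - 1*(-52))) = -21968/(-23229 + (14 + 52)) = -21968/(-23229 + 66) = -21968/(-23163) = -21968*(-1/23163) = 21968/23163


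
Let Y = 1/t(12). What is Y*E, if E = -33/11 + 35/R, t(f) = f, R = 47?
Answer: -53/282 ≈ -0.18794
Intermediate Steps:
Y = 1/12 ≈ 0.083333
E = -106/47 (E = -33/11 + 35/47 = -33*1/11 + 35*(1/47) = -3 + 35/47 = -106/47 ≈ -2.2553)
Y*E = (1/12)*(-106/47) = -53/282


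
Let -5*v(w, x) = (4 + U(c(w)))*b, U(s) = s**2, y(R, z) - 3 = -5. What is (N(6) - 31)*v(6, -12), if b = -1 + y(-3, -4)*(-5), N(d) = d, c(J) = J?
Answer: 1800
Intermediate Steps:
y(R, z) = -2 (y(R, z) = 3 - 5 = -2)
b = 9 (b = -1 - 2*(-5) = -1 + 10 = 9)
v(w, x) = -36/5 - 9*w**2/5 (v(w, x) = -(4 + w**2)*9/5 = -(36 + 9*w**2)/5 = -36/5 - 9*w**2/5)
(N(6) - 31)*v(6, -12) = (6 - 31)*(-36/5 - 9/5*6**2) = -25*(-36/5 - 9/5*36) = -25*(-36/5 - 324/5) = -25*(-72) = 1800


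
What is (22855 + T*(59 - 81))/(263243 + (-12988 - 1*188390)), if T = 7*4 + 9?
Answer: 22041/61865 ≈ 0.35628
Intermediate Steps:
T = 37 (T = 28 + 9 = 37)
(22855 + T*(59 - 81))/(263243 + (-12988 - 1*188390)) = (22855 + 37*(59 - 81))/(263243 + (-12988 - 1*188390)) = (22855 + 37*(-22))/(263243 + (-12988 - 188390)) = (22855 - 814)/(263243 - 201378) = 22041/61865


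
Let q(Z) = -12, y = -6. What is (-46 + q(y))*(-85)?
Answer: 4930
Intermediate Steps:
(-46 + q(y))*(-85) = (-46 - 12)*(-85) = -58*(-85) = 4930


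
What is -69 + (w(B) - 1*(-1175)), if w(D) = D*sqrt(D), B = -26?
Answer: 1106 - 26*I*sqrt(26) ≈ 1106.0 - 132.57*I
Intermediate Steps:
w(D) = D**(3/2)
-69 + (w(B) - 1*(-1175)) = -69 + ((-26)**(3/2) - 1*(-1175)) = -69 + (-26*I*sqrt(26) + 1175) = -69 + (1175 - 26*I*sqrt(26)) = 1106 - 26*I*sqrt(26)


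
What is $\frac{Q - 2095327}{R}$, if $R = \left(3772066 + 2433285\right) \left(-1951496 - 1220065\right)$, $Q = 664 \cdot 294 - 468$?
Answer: $\frac{1900579}{19680649222911} \approx 9.6571 \cdot 10^{-8}$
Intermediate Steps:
$Q = 194748$ ($Q = 195216 - 468 = 194748$)
$R = -19680649222911$ ($R = 6205351 \left(-3171561\right) = -19680649222911$)
$\frac{Q - 2095327}{R} = \frac{194748 - 2095327}{-19680649222911} = \left(194748 - 2095327\right) \left(- \frac{1}{19680649222911}\right) = \left(-1900579\right) \left(- \frac{1}{19680649222911}\right) = \frac{1900579}{19680649222911}$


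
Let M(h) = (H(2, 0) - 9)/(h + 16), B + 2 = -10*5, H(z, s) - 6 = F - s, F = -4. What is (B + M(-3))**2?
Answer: 466489/169 ≈ 2760.3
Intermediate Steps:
H(z, s) = 2 - s (H(z, s) = 6 + (-4 - s) = 2 - s)
B = -52 (B = -2 - 10*5 = -2 - 50 = -52)
M(h) = -7/(16 + h) (M(h) = ((2 - 1*0) - 9)/(h + 16) = ((2 + 0) - 9)/(16 + h) = (2 - 9)/(16 + h) = -7/(16 + h))
(B + M(-3))**2 = (-52 - 7/(16 - 3))**2 = (-52 - 7/13)**2 = (-683/13)**2 = 466489/169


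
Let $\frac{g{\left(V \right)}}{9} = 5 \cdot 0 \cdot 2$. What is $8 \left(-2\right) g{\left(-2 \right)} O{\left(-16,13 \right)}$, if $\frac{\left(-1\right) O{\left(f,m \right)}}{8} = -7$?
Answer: $0$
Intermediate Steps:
$O{\left(f,m \right)} = 56$ ($O{\left(f,m \right)} = \left(-8\right) \left(-7\right) = 56$)
$g{\left(V \right)} = 0$ ($g{\left(V \right)} = 9 \cdot 5 \cdot 0 \cdot 2 = 9 \cdot 0 \cdot 2 = 9 \cdot 0 = 0$)
$8 \left(-2\right) g{\left(-2 \right)} O{\left(-16,13 \right)} = 8 \left(-2\right) 0 \cdot 56 = \left(-16\right) 0 \cdot 56 = 0 \cdot 56 = 0$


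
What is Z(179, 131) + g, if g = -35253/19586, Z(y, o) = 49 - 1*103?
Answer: -1092897/19586 ≈ -55.800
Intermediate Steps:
Z(y, o) = -54 (Z(y, o) = 49 - 103 = -54)
g = -35253/19586 (g = -35253*1/19586 = -35253/19586 ≈ -1.7999)
Z(179, 131) + g = -54 - 35253/19586 = -1092897/19586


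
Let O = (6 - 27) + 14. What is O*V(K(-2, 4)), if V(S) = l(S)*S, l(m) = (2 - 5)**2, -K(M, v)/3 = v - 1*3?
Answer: 189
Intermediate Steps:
K(M, v) = 9 - 3*v (K(M, v) = -3*(v - 1*3) = -3*(v - 3) = -3*(-3 + v) = 9 - 3*v)
O = -7 (O = -21 + 14 = -7)
l(m) = 9 (l(m) = (-3)**2 = 9)
V(S) = 9*S
O*V(K(-2, 4)) = -63*(9 - 3*4) = -63*(9 - 12) = -63*(-3) = -7*(-27) = 189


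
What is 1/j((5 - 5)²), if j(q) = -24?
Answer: -1/24 ≈ -0.041667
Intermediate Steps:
1/j((5 - 5)²) = 1/(-24) = -1/24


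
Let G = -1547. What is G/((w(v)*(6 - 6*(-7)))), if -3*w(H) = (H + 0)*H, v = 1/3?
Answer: 13923/16 ≈ 870.19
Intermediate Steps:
v = 1/3 ≈ 0.33333
w(H) = -H**2/3 (w(H) = -(H + 0)*H/3 = -H*H/3 = -H**2/3)
G/((w(v)*(6 - 6*(-7)))) = -1547*(-27/(6 - 6*(-7))) = -1547*(-27/(6 + 42)) = -1547/((-1/27*48)) = -1547/(-16/9) = -1547*(-9/16) = 13923/16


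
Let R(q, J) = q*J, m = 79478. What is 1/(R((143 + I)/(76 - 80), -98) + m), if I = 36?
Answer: 2/167727 ≈ 1.1924e-5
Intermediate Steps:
R(q, J) = J*q
1/(R((143 + I)/(76 - 80), -98) + m) = 1/(-98*(143 + 36)/(76 - 80) + 79478) = 1/(-17542/(-4) + 79478) = 1/(-17542*(-1)/4 + 79478) = 1/(-98*(-179/4) + 79478) = 1/(8771/2 + 79478) = 1/(167727/2) = 2/167727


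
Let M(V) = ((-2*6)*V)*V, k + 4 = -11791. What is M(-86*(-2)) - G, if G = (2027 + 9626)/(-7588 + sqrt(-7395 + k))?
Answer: -10223641961254/28798467 + 11653*I*sqrt(19190)/57596934 ≈ -3.5501e+5 + 0.028027*I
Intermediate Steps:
k = -11795 (k = -4 - 11791 = -11795)
M(V) = -12*V**2 (M(V) = (-12*V)*V = -12*V**2)
G = 11653/(-7588 + I*sqrt(19190)) (G = (2027 + 9626)/(-7588 + sqrt(-7395 - 11795)) = 11653/(-7588 + sqrt(-19190)) = 11653/(-7588 + I*sqrt(19190)) ≈ -1.5352 - 0.028027*I)
M(-86*(-2)) - G = -12*(-86*(-2))**2 - (-44211482/28798467 - 11653*I*sqrt(19190)/57596934) = -12*172**2 + (44211482/28798467 + 11653*I*sqrt(19190)/57596934) = -12*29584 + (44211482/28798467 + 11653*I*sqrt(19190)/57596934) = -355008 + (44211482/28798467 + 11653*I*sqrt(19190)/57596934) = -10223641961254/28798467 + 11653*I*sqrt(19190)/57596934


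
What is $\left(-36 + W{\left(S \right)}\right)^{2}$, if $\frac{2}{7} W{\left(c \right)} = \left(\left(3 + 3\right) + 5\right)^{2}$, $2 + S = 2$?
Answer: $\frac{600625}{4} \approx 1.5016 \cdot 10^{5}$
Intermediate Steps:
$S = 0$ ($S = -2 + 2 = 0$)
$W{\left(c \right)} = \frac{847}{2}$ ($W{\left(c \right)} = \frac{7 \left(\left(3 + 3\right) + 5\right)^{2}}{2} = \frac{7 \left(6 + 5\right)^{2}}{2} = \frac{7 \cdot 11^{2}}{2} = \frac{7}{2} \cdot 121 = \frac{847}{2}$)
$\left(-36 + W{\left(S \right)}\right)^{2} = \left(-36 + \frac{847}{2}\right)^{2} = \left(\frac{775}{2}\right)^{2} = \frac{600625}{4}$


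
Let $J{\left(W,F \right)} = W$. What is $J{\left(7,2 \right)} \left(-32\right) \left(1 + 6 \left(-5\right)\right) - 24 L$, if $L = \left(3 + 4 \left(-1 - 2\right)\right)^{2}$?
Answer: $4552$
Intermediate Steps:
$L = 81$ ($L = \left(3 + 4 \left(-3\right)\right)^{2} = \left(3 - 12\right)^{2} = \left(-9\right)^{2} = 81$)
$J{\left(7,2 \right)} \left(-32\right) \left(1 + 6 \left(-5\right)\right) - 24 L = 7 \left(-32\right) \left(1 + 6 \left(-5\right)\right) - 24 \cdot 81 = - 224 \left(1 - 30\right) - 1944 = \left(-224\right) \left(-29\right) - 1944 = 6496 - 1944 = 4552$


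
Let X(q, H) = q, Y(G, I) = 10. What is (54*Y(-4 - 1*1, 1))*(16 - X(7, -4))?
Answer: 4860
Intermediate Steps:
(54*Y(-4 - 1*1, 1))*(16 - X(7, -4)) = (54*10)*(16 - 1*7) = 540*(16 - 7) = 540*9 = 4860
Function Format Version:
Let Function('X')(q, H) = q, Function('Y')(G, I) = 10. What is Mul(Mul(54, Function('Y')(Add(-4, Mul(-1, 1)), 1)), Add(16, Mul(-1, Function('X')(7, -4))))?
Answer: 4860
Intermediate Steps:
Mul(Mul(54, Function('Y')(Add(-4, Mul(-1, 1)), 1)), Add(16, Mul(-1, Function('X')(7, -4)))) = Mul(Mul(54, 10), Add(16, Mul(-1, 7))) = Mul(540, Add(16, -7)) = Mul(540, 9) = 4860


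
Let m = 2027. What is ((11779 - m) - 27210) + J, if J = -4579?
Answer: -22037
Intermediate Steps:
((11779 - m) - 27210) + J = ((11779 - 1*2027) - 27210) - 4579 = ((11779 - 2027) - 27210) - 4579 = (9752 - 27210) - 4579 = -17458 - 4579 = -22037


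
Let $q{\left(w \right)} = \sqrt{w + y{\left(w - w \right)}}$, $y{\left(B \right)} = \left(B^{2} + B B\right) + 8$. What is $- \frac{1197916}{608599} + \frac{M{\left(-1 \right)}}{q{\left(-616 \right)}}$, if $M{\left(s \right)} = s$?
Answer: $- \frac{1197916}{608599} + \frac{i \sqrt{38}}{152} \approx -1.9683 + 0.040555 i$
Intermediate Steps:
$y{\left(B \right)} = 8 + 2 B^{2}$ ($y{\left(B \right)} = \left(B^{2} + B^{2}\right) + 8 = 2 B^{2} + 8 = 8 + 2 B^{2}$)
$q{\left(w \right)} = \sqrt{8 + w}$ ($q{\left(w \right)} = \sqrt{w + \left(8 + 2 \left(w - w\right)^{2}\right)} = \sqrt{w + \left(8 + 2 \cdot 0^{2}\right)} = \sqrt{w + \left(8 + 2 \cdot 0\right)} = \sqrt{w + \left(8 + 0\right)} = \sqrt{w + 8} = \sqrt{8 + w}$)
$- \frac{1197916}{608599} + \frac{M{\left(-1 \right)}}{q{\left(-616 \right)}} = - \frac{1197916}{608599} - \frac{1}{\sqrt{8 - 616}} = \left(-1197916\right) \frac{1}{608599} - \frac{1}{\sqrt{-608}} = - \frac{1197916}{608599} - \frac{1}{4 i \sqrt{38}} = - \frac{1197916}{608599} - - \frac{i \sqrt{38}}{152} = - \frac{1197916}{608599} + \frac{i \sqrt{38}}{152}$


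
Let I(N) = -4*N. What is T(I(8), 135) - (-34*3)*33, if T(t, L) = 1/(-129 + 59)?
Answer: 235619/70 ≈ 3366.0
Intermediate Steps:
T(t, L) = -1/70 (T(t, L) = 1/(-70) = -1/70)
T(I(8), 135) - (-34*3)*33 = -1/70 - (-34*3)*33 = -1/70 - (-102)*33 = -1/70 - 1*(-3366) = -1/70 + 3366 = 235619/70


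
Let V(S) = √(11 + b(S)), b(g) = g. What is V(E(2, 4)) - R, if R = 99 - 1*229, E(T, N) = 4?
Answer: 130 + √15 ≈ 133.87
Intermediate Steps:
R = -130 (R = 99 - 229 = -130)
V(S) = √(11 + S)
V(E(2, 4)) - R = √(11 + 4) - 1*(-130) = √15 + 130 = 130 + √15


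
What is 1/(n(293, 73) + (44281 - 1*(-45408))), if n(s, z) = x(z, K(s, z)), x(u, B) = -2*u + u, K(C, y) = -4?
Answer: 1/89616 ≈ 1.1159e-5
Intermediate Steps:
x(u, B) = -u
n(s, z) = -z
1/(n(293, 73) + (44281 - 1*(-45408))) = 1/(-1*73 + (44281 - 1*(-45408))) = 1/(-73 + (44281 + 45408)) = 1/(-73 + 89689) = 1/89616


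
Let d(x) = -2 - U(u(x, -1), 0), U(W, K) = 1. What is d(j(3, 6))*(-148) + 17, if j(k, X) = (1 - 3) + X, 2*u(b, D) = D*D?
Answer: 461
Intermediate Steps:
u(b, D) = D²/2 (u(b, D) = (D*D)/2 = D²/2)
j(k, X) = -2 + X
d(x) = -3 (d(x) = -2 - 1*1 = -2 - 1 = -3)
d(j(3, 6))*(-148) + 17 = -3*(-148) + 17 = 444 + 17 = 461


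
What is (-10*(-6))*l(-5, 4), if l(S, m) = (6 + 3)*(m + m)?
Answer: 4320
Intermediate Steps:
l(S, m) = 18*m (l(S, m) = 9*(2*m) = 18*m)
(-10*(-6))*l(-5, 4) = (-10*(-6))*(18*4) = 60*72 = 4320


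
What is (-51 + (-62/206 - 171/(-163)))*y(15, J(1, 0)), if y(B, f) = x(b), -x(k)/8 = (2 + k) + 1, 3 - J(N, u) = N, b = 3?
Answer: 40496592/16789 ≈ 2412.1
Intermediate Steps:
J(N, u) = 3 - N
x(k) = -24 - 8*k (x(k) = -8*((2 + k) + 1) = -8*(3 + k) = -24 - 8*k)
y(B, f) = -48 (y(B, f) = -24 - 8*3 = -24 - 24 = -48)
(-51 + (-62/206 - 171/(-163)))*y(15, J(1, 0)) = (-51 + (-62/206 - 171/(-163)))*(-48) = (-51 + (-62*1/206 - 171*(-1/163)))*(-48) = (-51 + (-31/103 + 171/163))*(-48) = (-51 + 12560/16789)*(-48) = -843679/16789*(-48) = 40496592/16789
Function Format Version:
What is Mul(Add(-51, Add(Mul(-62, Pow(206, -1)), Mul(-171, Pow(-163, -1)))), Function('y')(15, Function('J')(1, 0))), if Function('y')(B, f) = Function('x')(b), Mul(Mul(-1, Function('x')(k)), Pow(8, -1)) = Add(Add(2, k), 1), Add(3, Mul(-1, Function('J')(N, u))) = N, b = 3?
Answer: Rational(40496592, 16789) ≈ 2412.1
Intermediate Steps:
Function('J')(N, u) = Add(3, Mul(-1, N))
Function('x')(k) = Add(-24, Mul(-8, k)) (Function('x')(k) = Mul(-8, Add(Add(2, k), 1)) = Mul(-8, Add(3, k)) = Add(-24, Mul(-8, k)))
Function('y')(B, f) = -48 (Function('y')(B, f) = Add(-24, Mul(-8, 3)) = Add(-24, -24) = -48)
Mul(Add(-51, Add(Mul(-62, Pow(206, -1)), Mul(-171, Pow(-163, -1)))), Function('y')(15, Function('J')(1, 0))) = Mul(Add(-51, Add(Mul(-62, Pow(206, -1)), Mul(-171, Pow(-163, -1)))), -48) = Mul(Add(-51, Add(Mul(-62, Rational(1, 206)), Mul(-171, Rational(-1, 163)))), -48) = Mul(Add(-51, Add(Rational(-31, 103), Rational(171, 163))), -48) = Mul(Add(-51, Rational(12560, 16789)), -48) = Mul(Rational(-843679, 16789), -48) = Rational(40496592, 16789)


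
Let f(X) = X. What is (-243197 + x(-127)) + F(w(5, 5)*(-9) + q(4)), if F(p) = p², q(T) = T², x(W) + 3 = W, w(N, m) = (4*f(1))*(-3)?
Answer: -227951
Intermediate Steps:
w(N, m) = -12 (w(N, m) = (4*1)*(-3) = 4*(-3) = -12)
x(W) = -3 + W
(-243197 + x(-127)) + F(w(5, 5)*(-9) + q(4)) = (-243197 + (-3 - 127)) + (-12*(-9) + 4²)² = (-243197 - 130) + (108 + 16)² = -243327 + 124² = -243327 + 15376 = -227951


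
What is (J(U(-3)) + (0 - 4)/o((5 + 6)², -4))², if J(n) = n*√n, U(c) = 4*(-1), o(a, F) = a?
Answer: -937008/14641 + 64*I/121 ≈ -63.999 + 0.52893*I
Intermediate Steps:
U(c) = -4
J(n) = n^(3/2)
(J(U(-3)) + (0 - 4)/o((5 + 6)², -4))² = ((-4)^(3/2) + (0 - 4)/((5 + 6)²))² = (-8*I - 4/11²)² = (-8*I - 4/121)² = (-4/121 - 8*I)²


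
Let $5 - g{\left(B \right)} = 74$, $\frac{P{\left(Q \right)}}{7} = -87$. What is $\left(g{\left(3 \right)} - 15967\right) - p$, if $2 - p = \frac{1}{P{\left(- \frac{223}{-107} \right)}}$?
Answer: $- \frac{9767143}{609} \approx -16038.0$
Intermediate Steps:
$P{\left(Q \right)} = -609$ ($P{\left(Q \right)} = 7 \left(-87\right) = -609$)
$g{\left(B \right)} = -69$ ($g{\left(B \right)} = 5 - 74 = -69$)
$p = \frac{1219}{609}$ ($p = 2 - \frac{1}{-609} = 2 - - \frac{1}{609} = 2 + \frac{1}{609} = \frac{1219}{609} \approx 2.0016$)
$\left(g{\left(3 \right)} - 15967\right) - p = \left(-69 - 15967\right) - \frac{1219}{609} = -16036 - \frac{1219}{609} = - \frac{9767143}{609}$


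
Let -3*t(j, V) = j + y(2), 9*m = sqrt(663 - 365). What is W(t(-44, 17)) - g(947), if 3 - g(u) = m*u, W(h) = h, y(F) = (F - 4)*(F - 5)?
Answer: 29/3 + 947*sqrt(298)/9 ≈ 1826.1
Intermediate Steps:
m = sqrt(298)/9 (m = sqrt(663 - 365)/9 = sqrt(298)/9 ≈ 1.9181)
y(F) = (-5 + F)*(-4 + F) (y(F) = (-4 + F)*(-5 + F) = (-5 + F)*(-4 + F))
t(j, V) = -2 - j/3 (t(j, V) = -(j + (20 + 2**2 - 9*2))/3 = -(j + (20 + 4 - 18))/3 = -(j + 6)/3 = -(6 + j)/3 = -2 - j/3)
g(u) = 3 - u*sqrt(298)/9 (g(u) = 3 - sqrt(298)/9*u = 3 - u*sqrt(298)/9)
W(t(-44, 17)) - g(947) = (-2 - 1/3*(-44)) - (3 - 1/9*947*sqrt(298)) = (-2 + 44/3) - (3 - 947*sqrt(298)/9) = 38/3 + (-3 + 947*sqrt(298)/9) = 29/3 + 947*sqrt(298)/9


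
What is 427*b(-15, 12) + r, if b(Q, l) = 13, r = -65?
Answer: 5486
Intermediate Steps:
427*b(-15, 12) + r = 427*13 - 65 = 5551 - 65 = 5486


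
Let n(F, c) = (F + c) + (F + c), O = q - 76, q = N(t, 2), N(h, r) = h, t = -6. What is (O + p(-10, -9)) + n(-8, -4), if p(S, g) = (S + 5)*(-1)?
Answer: -101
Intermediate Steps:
q = -6
O = -82 (O = -6 - 76 = -82)
n(F, c) = 2*F + 2*c
p(S, g) = -5 - S (p(S, g) = (5 + S)*(-1) = -5 - S)
(O + p(-10, -9)) + n(-8, -4) = (-82 + (-5 - 1*(-10))) + (2*(-8) + 2*(-4)) = (-82 + (-5 + 10)) + (-16 - 8) = (-82 + 5) - 24 = -77 - 24 = -101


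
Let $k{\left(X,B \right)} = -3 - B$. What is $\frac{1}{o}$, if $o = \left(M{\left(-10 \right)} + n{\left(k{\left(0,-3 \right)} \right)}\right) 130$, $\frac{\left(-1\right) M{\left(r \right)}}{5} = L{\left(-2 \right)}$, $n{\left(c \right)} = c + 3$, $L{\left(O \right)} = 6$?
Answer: $- \frac{1}{3510} \approx -0.0002849$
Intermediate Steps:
$n{\left(c \right)} = 3 + c$
$M{\left(r \right)} = -30$ ($M{\left(r \right)} = \left(-5\right) 6 = -30$)
$o = -3510$ ($o = \left(-30 + \left(3 - 0\right)\right) 130 = \left(-30 + \left(3 + \left(-3 + 3\right)\right)\right) 130 = \left(-30 + \left(3 + 0\right)\right) 130 = \left(-30 + 3\right) 130 = \left(-27\right) 130 = -3510$)
$\frac{1}{o} = \frac{1}{-3510} = - \frac{1}{3510}$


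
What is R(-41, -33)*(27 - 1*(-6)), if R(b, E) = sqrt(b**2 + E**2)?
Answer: 33*sqrt(2770) ≈ 1736.8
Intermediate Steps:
R(b, E) = sqrt(E**2 + b**2)
R(-41, -33)*(27 - 1*(-6)) = sqrt((-33)**2 + (-41)**2)*(27 - 1*(-6)) = sqrt(1089 + 1681)*(27 + 6) = sqrt(2770)*33 = 33*sqrt(2770)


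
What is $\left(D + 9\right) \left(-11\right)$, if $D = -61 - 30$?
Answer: $902$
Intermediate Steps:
$D = -91$ ($D = -61 - 30 = -91$)
$\left(D + 9\right) \left(-11\right) = \left(-91 + 9\right) \left(-11\right) = \left(-82\right) \left(-11\right) = 902$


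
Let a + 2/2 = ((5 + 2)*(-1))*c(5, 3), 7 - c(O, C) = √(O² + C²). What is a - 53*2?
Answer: -156 + 7*√34 ≈ -115.18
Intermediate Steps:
c(O, C) = 7 - √(C² + O²) (c(O, C) = 7 - √(O² + C²) = 7 - √(C² + O²))
a = -50 + 7*√34 (a = -1 + ((5 + 2)*(-1))*(7 - √(3² + 5²)) = -1 + (7*(-1))*(7 - √(9 + 25)) = -1 - 7*(7 - √34) = -1 + (-49 + 7*√34) = -50 + 7*√34 ≈ -9.1833)
a - 53*2 = (-50 + 7*√34) - 53*2 = (-50 + 7*√34) - 1*106 = (-50 + 7*√34) - 106 = -156 + 7*√34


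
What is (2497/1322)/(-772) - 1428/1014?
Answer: -243320985/172478696 ≈ -1.4107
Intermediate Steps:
(2497/1322)/(-772) - 1428/1014 = (2497*(1/1322))*(-1/772) - 1428*1/1014 = (2497/1322)*(-1/772) - 238/169 = -2497/1020584 - 238/169 = -243320985/172478696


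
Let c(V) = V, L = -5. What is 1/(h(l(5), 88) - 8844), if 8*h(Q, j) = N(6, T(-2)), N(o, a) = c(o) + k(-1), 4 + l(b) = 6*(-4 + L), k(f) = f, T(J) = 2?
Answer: -8/70747 ≈ -0.00011308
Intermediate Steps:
l(b) = -58 (l(b) = -4 + 6*(-4 - 5) = -4 + 6*(-9) = -4 - 54 = -58)
N(o, a) = -1 + o (N(o, a) = o - 1 = -1 + o)
h(Q, j) = 5/8 (h(Q, j) = (-1 + 6)/8 = (1/8)*5 = 5/8)
1/(h(l(5), 88) - 8844) = 1/(5/8 - 8844) = 1/(-70747/8) = -8/70747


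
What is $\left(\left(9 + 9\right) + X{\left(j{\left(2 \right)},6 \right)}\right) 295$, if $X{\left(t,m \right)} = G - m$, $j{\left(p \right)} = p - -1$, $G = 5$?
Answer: $5015$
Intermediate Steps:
$j{\left(p \right)} = 1 + p$ ($j{\left(p \right)} = p + 1 = 1 + p$)
$X{\left(t,m \right)} = 5 - m$
$\left(\left(9 + 9\right) + X{\left(j{\left(2 \right)},6 \right)}\right) 295 = \left(\left(9 + 9\right) + \left(5 - 6\right)\right) 295 = \left(18 + \left(5 - 6\right)\right) 295 = \left(18 - 1\right) 295 = 17 \cdot 295 = 5015$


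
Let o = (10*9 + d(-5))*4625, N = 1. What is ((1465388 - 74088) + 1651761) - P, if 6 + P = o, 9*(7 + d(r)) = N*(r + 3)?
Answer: 23941978/9 ≈ 2.6602e+6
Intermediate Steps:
d(r) = -20/3 + r/9 (d(r) = -7 + (1*(r + 3))/9 = -7 + (1*(3 + r))/9 = -7 + (3 + r)/9 = -7 + (⅓ + r/9) = -20/3 + r/9)
o = 3445625/9 (o = (10*9 + (-20/3 + (⅑)*(-5)))*4625 = (90 + (-20/3 - 5/9))*4625 = (90 - 65/9)*4625 = (745/9)*4625 = 3445625/9 ≈ 3.8285e+5)
P = 3445571/9 (P = -6 + 3445625/9 = 3445571/9 ≈ 3.8284e+5)
((1465388 - 74088) + 1651761) - P = ((1465388 - 74088) + 1651761) - 1*3445571/9 = (1391300 + 1651761) - 3445571/9 = 3043061 - 3445571/9 = 23941978/9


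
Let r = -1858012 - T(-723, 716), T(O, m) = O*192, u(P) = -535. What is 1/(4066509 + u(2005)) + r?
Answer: -6990206236903/4065974 ≈ -1.7192e+6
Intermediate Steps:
T(O, m) = 192*O
r = -1719196 (r = -1858012 - 192*(-723) = -1858012 - 1*(-138816) = -1858012 + 138816 = -1719196)
1/(4066509 + u(2005)) + r = 1/(4066509 - 535) - 1719196 = 1/4065974 - 1719196 = -6990206236903/4065974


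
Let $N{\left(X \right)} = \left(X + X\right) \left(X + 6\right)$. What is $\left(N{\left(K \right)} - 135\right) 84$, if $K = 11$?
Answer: $20076$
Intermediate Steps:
$N{\left(X \right)} = 2 X \left(6 + X\right)$
$\left(N{\left(K \right)} - 135\right) 84 = \left(2 \cdot 11 \left(6 + 11\right) - 135\right) 84 = \left(2 \cdot 11 \cdot 17 - 135\right) 84 = \left(374 - 135\right) 84 = 239 \cdot 84 = 20076$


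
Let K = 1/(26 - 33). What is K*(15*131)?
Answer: -1965/7 ≈ -280.71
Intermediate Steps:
K = -1/7 (K = 1/(-7) = -1/7 ≈ -0.14286)
K*(15*131) = -15*131/7 = -1/7*1965 = -1965/7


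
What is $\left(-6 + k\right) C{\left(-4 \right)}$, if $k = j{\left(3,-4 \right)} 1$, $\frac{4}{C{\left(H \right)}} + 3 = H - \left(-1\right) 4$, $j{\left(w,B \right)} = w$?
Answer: $4$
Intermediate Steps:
$C{\left(H \right)} = \frac{4}{1 + H}$ ($C{\left(H \right)} = \frac{4}{-3 + \left(H - \left(-1\right) 4\right)} = \frac{4}{-3 + \left(H - -4\right)} = \frac{4}{-3 + \left(H + 4\right)} = \frac{4}{-3 + \left(4 + H\right)} = \frac{4}{1 + H}$)
$k = 3$ ($k = 3 \cdot 1 = 3$)
$\left(-6 + k\right) C{\left(-4 \right)} = \left(-6 + 3\right) \frac{4}{1 - 4} = - 3 \frac{4}{-3} = - 3 \cdot 4 \left(- \frac{1}{3}\right) = \left(-3\right) \left(- \frac{4}{3}\right) = 4$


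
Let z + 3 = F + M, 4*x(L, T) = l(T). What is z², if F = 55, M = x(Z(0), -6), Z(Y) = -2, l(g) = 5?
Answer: 45369/16 ≈ 2835.6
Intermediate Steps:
x(L, T) = 5/4 (x(L, T) = (¼)*5 = 5/4)
M = 5/4 ≈ 1.2500
z = 213/4 (z = -3 + (55 + 5/4) = -3 + 225/4 = 213/4 ≈ 53.250)
z² = (213/4)² = 45369/16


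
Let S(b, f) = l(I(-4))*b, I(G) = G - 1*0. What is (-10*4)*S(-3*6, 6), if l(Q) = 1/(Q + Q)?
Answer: -90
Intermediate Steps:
I(G) = G (I(G) = G + 0 = G)
l(Q) = 1/(2*Q)
S(b, f) = -b/8 (S(b, f) = ((½)/(-4))*b = ((½)*(-¼))*b = -b/8)
(-10*4)*S(-3*6, 6) = (-10*4)*(-(-3)*6/8) = -(-5)*(-18) = -40*9/4 = -90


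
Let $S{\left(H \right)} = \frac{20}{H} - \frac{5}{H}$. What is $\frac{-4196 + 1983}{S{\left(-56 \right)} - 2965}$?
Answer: $\frac{123928}{166055} \approx 0.74631$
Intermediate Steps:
$S{\left(H \right)} = \frac{15}{H}$
$\frac{-4196 + 1983}{S{\left(-56 \right)} - 2965} = \frac{-4196 + 1983}{\frac{15}{-56} - 2965} = - \frac{2213}{15 \left(- \frac{1}{56}\right) - 2965} = - \frac{2213}{- \frac{15}{56} - 2965} = - \frac{2213}{- \frac{166055}{56}} = \left(-2213\right) \left(- \frac{56}{166055}\right) = \frac{123928}{166055}$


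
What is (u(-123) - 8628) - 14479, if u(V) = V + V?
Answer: -23353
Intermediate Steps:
u(V) = 2*V
(u(-123) - 8628) - 14479 = (2*(-123) - 8628) - 14479 = (-246 - 8628) - 14479 = -8874 - 14479 = -23353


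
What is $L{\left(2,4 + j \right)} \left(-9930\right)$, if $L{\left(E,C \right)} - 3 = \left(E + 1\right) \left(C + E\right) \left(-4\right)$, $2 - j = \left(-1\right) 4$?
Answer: $1400130$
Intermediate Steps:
$j = 6$ ($j = 2 - \left(-1\right) 4 = 2 - -4 = 2 + 4 = 6$)
$L{\left(E,C \right)} = 3 - 4 \left(1 + E\right) \left(C + E\right)$ ($L{\left(E,C \right)} = 3 + \left(E + 1\right) \left(C + E\right) \left(-4\right) = 3 + \left(1 + E\right) \left(C + E\right) \left(-4\right) = 3 - 4 \left(1 + E\right) \left(C + E\right)$)
$L{\left(2,4 + j \right)} \left(-9930\right) = \left(3 - 4 \left(4 + 6\right) - 8 - 4 \cdot 2^{2} - 4 \left(4 + 6\right) 2\right) \left(-9930\right) = \left(3 - 40 - 8 - 16 - 40 \cdot 2\right) \left(-9930\right) = \left(3 - 40 - 8 - 16 - 80\right) \left(-9930\right) = \left(-141\right) \left(-9930\right) = 1400130$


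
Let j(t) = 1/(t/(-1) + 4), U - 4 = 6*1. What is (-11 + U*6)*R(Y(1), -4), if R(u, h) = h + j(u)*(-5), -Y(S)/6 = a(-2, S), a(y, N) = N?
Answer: -441/2 ≈ -220.50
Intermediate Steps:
U = 10 (U = 4 + 6*1 = 4 + 6 = 10)
Y(S) = -6*S
j(t) = 1/(4 - t) (j(t) = 1/(t*(-1) + 4) = 1/(-t + 4) = 1/(4 - t))
R(u, h) = h + 5/(-4 + u) (R(u, h) = h - 1/(-4 + u)*(-5) = h + 5/(-4 + u))
(-11 + U*6)*R(Y(1), -4) = (-11 + 10*6)*((5 - 4*(-4 - 6*1))/(-4 - 6*1)) = (-11 + 60)*((5 - 4*(-4 - 6))/(-4 - 6)) = 49*((5 - 4*(-10))/(-10)) = 49*(-(5 + 40)/10) = 49*(-⅒*45) = 49*(-9/2) = -441/2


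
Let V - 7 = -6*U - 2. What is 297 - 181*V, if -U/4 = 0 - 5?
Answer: 21112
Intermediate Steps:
U = 20 (U = -4*(0 - 5) = -4*(-5) = 20)
V = -115 (V = 7 + (-6*20 - 2) = 7 + (-120 - 2) = 7 - 122 = -115)
297 - 181*V = 297 - 181*(-115) = 297 + 20815 = 21112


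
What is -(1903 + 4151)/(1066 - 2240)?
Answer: 3027/587 ≈ 5.1567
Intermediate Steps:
-(1903 + 4151)/(1066 - 2240) = -6054/(-1174) = -6054*(-1)/1174 = -1*(-3027/587) = 3027/587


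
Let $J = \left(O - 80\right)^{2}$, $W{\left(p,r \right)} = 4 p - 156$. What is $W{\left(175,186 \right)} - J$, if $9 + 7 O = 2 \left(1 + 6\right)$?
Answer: $- \frac{281369}{49} \approx -5742.2$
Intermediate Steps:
$W{\left(p,r \right)} = -156 + 4 p$
$O = \frac{5}{7}$ ($O = - \frac{9}{7} + \frac{2 \left(1 + 6\right)}{7} = - \frac{9}{7} + \frac{2 \cdot 7}{7} = - \frac{9}{7} + \frac{1}{7} \cdot 14 = - \frac{9}{7} + 2 = \frac{5}{7} \approx 0.71429$)
$J = \frac{308025}{49}$ ($J = \left(\frac{5}{7} - 80\right)^{2} = \left(- \frac{555}{7}\right)^{2} = \frac{308025}{49} \approx 6286.2$)
$W{\left(175,186 \right)} - J = \left(-156 + 4 \cdot 175\right) - \frac{308025}{49} = \left(-156 + 700\right) - \frac{308025}{49} = 544 - \frac{308025}{49} = - \frac{281369}{49}$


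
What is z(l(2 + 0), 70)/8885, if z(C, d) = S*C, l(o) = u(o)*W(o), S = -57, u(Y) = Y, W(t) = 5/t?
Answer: -57/1777 ≈ -0.032077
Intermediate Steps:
l(o) = 5 (l(o) = o*(5/o) = 5)
z(C, d) = -57*C
z(l(2 + 0), 70)/8885 = -57*5/8885 = -285*1/8885 = -57/1777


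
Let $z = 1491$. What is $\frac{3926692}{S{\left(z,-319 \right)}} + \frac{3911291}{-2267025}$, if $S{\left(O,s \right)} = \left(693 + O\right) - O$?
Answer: $\frac{38524668427}{6801075} \approx 5664.5$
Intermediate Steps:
$S{\left(O,s \right)} = 693$
$\frac{3926692}{S{\left(z,-319 \right)}} + \frac{3911291}{-2267025} = \frac{3926692}{693} + \frac{3911291}{-2267025} = 3926692 \cdot \frac{1}{693} + 3911291 \left(- \frac{1}{2267025}\right) = \frac{50996}{9} - \frac{3911291}{2267025} = \frac{38524668427}{6801075}$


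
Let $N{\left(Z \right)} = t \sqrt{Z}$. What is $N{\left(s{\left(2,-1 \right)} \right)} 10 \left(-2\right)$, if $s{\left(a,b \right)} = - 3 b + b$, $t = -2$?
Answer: $40 \sqrt{2} \approx 56.569$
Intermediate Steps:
$s{\left(a,b \right)} = - 2 b$
$N{\left(Z \right)} = - 2 \sqrt{Z}$
$N{\left(s{\left(2,-1 \right)} \right)} 10 \left(-2\right) = - 2 \sqrt{\left(-2\right) \left(-1\right)} 10 \left(-2\right) = - 2 \sqrt{2} \cdot 10 \left(-2\right) = - 20 \sqrt{2} \left(-2\right) = 40 \sqrt{2}$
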